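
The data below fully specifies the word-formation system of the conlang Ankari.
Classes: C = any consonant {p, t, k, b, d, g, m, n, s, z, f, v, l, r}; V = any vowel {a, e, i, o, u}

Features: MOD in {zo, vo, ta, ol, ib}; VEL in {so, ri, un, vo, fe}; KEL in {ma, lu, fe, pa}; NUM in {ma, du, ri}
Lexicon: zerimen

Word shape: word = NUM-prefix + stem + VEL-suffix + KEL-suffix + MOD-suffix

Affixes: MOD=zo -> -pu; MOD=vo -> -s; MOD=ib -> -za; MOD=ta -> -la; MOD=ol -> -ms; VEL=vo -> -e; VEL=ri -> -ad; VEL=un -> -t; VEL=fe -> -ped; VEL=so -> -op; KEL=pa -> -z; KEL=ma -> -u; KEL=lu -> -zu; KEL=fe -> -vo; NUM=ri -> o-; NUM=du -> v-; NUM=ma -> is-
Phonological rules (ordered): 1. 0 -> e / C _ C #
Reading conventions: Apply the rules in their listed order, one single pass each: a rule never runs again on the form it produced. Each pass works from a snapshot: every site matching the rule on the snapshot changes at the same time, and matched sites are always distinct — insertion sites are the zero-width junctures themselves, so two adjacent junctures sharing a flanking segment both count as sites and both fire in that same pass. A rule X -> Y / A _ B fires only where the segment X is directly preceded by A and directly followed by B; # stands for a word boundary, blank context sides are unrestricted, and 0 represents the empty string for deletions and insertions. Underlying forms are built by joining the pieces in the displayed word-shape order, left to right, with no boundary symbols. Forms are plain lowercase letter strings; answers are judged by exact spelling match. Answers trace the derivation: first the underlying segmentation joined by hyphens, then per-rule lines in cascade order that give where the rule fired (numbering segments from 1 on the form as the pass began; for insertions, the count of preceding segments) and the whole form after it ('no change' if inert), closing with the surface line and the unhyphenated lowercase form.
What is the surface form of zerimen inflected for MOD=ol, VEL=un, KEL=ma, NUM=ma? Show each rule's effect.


underlying: is-zerimen-t-u-ms
1. 0 -> e / C _ C #: inserts after position(s) 12: iszerimentumes
surface: iszerimentumes


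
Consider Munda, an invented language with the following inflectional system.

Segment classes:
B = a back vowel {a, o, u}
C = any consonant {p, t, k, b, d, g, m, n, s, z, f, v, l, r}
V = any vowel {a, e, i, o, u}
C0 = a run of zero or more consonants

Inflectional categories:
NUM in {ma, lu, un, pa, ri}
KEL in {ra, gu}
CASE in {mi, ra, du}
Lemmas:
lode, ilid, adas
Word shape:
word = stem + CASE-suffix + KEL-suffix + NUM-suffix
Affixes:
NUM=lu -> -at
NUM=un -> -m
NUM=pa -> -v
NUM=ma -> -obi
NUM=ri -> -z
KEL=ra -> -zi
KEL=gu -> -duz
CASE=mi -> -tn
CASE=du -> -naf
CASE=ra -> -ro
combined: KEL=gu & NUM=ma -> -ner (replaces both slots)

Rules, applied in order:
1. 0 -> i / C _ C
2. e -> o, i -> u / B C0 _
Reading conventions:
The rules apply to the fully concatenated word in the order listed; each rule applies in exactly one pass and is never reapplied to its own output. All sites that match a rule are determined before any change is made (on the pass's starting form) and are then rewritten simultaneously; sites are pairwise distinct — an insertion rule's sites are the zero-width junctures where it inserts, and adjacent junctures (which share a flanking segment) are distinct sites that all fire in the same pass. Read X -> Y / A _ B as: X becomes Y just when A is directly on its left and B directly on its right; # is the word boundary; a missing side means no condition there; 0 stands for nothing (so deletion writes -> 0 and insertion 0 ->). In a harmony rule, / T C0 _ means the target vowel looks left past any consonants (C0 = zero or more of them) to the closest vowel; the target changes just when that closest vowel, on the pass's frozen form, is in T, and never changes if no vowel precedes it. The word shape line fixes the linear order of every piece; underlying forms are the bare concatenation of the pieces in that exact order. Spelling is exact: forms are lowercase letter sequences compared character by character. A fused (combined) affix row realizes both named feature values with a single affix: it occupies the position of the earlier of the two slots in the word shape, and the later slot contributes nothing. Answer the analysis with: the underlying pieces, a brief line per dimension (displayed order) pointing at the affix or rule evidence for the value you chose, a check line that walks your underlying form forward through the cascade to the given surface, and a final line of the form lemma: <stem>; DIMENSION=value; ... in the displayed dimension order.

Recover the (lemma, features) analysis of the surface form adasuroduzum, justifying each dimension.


underlying: adas-ro-duz-m
NUM=un - signalled by the affix -m
KEL=gu - signalled by the affix -duz
CASE=ra - signalled by the affix -ro
check: adasroduzm -> adasiroduzim -> adasuroduzum
lemma: adas; NUM=un; KEL=gu; CASE=ra


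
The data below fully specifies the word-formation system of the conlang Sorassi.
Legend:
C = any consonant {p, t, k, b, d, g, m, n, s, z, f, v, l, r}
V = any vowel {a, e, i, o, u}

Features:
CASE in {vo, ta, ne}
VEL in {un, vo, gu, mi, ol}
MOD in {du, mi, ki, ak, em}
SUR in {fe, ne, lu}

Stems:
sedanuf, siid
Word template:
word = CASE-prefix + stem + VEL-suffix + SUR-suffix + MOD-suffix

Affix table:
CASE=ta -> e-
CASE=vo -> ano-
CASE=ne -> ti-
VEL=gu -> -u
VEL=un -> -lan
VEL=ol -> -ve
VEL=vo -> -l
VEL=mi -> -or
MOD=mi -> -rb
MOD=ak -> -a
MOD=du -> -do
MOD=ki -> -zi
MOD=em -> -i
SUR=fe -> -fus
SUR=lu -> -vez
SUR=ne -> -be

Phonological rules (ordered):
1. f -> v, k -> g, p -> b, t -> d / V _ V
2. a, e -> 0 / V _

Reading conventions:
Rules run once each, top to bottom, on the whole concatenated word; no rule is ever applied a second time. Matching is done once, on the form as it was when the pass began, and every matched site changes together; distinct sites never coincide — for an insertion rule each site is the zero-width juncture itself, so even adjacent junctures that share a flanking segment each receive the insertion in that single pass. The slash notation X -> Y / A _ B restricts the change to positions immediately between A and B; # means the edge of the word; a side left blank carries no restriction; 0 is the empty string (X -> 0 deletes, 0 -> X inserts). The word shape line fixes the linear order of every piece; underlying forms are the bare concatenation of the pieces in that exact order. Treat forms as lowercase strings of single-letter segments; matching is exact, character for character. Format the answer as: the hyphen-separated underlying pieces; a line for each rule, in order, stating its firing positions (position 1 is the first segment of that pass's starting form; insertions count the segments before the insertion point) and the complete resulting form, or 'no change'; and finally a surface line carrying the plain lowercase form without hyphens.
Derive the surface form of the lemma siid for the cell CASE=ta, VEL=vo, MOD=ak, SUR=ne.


underlying: e-siid-l-be-a
1. f -> v, k -> g, p -> b, t -> d / V _ V: no change
2. a, e -> 0 / V _: fires at position(s) 9: esiidlbe
surface: esiidlbe


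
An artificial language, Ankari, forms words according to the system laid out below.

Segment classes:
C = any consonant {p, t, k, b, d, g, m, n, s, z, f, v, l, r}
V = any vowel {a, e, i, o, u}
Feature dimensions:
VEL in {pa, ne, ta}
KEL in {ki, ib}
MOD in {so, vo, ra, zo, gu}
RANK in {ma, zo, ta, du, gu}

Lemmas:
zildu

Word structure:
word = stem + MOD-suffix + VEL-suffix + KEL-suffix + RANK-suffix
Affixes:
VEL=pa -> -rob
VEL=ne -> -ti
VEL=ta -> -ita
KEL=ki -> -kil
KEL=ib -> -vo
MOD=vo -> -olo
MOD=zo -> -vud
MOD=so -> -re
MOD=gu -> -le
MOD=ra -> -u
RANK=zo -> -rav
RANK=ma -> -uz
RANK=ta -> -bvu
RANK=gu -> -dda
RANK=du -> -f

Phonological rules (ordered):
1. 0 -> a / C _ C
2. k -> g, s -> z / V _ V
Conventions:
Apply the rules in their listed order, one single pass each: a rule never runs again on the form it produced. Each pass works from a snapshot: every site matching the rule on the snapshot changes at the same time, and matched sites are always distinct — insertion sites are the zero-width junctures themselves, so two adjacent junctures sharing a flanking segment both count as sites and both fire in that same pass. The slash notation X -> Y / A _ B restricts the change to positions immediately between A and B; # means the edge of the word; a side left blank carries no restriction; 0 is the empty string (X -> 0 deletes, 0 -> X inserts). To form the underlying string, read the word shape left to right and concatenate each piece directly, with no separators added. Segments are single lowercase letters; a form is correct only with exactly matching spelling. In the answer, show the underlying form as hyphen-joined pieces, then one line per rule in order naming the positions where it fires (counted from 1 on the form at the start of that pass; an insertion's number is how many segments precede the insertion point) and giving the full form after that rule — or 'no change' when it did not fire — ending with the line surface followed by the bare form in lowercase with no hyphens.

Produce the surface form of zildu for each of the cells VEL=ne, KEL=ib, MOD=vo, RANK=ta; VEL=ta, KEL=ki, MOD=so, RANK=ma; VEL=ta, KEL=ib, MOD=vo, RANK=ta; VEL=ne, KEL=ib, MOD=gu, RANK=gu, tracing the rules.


cell VEL=ne, KEL=ib, MOD=vo, RANK=ta:
underlying: zildu-olo-ti-vo-bvu
1. 0 -> a / C _ C: inserts after position(s) 3, 13: ziladuolotivobavu
2. k -> g, s -> z / V _ V: no change
surface: ziladuolotivobavu

cell VEL=ta, KEL=ki, MOD=so, RANK=ma:
underlying: zildu-re-ita-kil-uz
1. 0 -> a / C _ C: inserts after position(s) 3: ziladureitakiluz
2. k -> g, s -> z / V _ V: fires at position(s) 12: ziladureitagiluz
surface: ziladureitagiluz

cell VEL=ta, KEL=ib, MOD=vo, RANK=ta:
underlying: zildu-olo-ita-vo-bvu
1. 0 -> a / C _ C: inserts after position(s) 3, 14: ziladuoloitavobavu
2. k -> g, s -> z / V _ V: no change
surface: ziladuoloitavobavu

cell VEL=ne, KEL=ib, MOD=gu, RANK=gu:
underlying: zildu-le-ti-vo-dda
1. 0 -> a / C _ C: inserts after position(s) 3, 12: ziladuletivodada
2. k -> g, s -> z / V _ V: no change
surface: ziladuletivodada


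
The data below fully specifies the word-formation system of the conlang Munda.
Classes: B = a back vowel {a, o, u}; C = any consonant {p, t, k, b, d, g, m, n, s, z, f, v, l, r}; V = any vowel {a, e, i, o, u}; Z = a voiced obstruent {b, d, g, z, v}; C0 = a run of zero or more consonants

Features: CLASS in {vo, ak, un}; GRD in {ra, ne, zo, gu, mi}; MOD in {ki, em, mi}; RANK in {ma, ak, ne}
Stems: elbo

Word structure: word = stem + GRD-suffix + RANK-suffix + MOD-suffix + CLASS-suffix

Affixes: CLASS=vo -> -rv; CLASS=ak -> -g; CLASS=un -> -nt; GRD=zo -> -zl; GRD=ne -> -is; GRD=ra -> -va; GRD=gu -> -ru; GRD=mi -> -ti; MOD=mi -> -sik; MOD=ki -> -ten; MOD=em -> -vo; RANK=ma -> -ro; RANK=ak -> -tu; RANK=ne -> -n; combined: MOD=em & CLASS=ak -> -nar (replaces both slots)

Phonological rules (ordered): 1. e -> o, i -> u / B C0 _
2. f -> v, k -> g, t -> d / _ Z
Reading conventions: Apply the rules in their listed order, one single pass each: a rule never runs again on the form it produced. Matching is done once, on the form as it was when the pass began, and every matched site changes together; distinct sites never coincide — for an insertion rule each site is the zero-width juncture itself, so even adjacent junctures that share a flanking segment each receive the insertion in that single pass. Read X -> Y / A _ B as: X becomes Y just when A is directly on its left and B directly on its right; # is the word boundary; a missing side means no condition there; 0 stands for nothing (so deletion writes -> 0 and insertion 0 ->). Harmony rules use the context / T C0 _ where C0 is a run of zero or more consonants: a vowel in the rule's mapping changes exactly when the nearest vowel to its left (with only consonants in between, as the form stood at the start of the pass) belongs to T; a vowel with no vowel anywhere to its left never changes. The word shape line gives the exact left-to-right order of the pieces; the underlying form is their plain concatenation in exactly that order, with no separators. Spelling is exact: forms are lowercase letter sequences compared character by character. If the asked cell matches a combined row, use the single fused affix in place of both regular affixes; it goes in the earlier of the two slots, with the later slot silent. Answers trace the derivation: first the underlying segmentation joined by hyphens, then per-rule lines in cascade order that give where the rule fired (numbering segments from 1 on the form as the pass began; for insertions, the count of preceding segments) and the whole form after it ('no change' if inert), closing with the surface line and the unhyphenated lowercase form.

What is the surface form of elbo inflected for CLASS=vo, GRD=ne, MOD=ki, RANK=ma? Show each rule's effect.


underlying: elbo-is-ro-ten-rv
1. e -> o, i -> u / B C0 _: fires at position(s) 5, 10: elbousrotonrv
2. f -> v, k -> g, t -> d / _ Z: no change
surface: elbousrotonrv


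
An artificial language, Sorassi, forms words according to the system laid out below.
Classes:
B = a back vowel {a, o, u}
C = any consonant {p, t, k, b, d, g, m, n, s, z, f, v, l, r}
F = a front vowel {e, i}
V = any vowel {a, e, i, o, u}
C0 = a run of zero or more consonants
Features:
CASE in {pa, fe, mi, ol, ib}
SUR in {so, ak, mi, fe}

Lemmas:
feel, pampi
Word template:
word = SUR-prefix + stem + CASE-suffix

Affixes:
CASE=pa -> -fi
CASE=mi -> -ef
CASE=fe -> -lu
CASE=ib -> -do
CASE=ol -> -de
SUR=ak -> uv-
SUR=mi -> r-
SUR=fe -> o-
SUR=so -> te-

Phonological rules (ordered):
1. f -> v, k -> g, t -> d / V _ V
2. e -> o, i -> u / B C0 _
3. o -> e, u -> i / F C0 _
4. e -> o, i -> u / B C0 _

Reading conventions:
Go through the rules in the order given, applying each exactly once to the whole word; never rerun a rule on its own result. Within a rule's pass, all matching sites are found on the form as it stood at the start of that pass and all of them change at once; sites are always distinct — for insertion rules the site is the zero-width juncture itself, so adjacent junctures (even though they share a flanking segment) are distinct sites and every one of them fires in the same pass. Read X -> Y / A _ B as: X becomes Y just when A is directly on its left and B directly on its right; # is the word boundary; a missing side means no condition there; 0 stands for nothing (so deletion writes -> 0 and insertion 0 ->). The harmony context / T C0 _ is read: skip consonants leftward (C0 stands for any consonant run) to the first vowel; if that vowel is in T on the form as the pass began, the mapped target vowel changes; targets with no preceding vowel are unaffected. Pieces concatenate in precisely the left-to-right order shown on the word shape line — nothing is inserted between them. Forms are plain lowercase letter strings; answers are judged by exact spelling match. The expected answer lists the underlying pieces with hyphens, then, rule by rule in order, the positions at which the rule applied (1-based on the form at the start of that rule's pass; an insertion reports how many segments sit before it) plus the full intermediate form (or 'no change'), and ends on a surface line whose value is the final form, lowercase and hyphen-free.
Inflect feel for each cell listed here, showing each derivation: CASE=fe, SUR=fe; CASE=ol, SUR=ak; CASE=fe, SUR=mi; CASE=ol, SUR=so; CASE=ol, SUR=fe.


cell CASE=fe, SUR=fe:
underlying: o-feel-lu
1. f -> v, k -> g, t -> d / V _ V: fires at position(s) 2: oveellu
2. e -> o, i -> u / B C0 _: fires at position(s) 3: ovoellu
3. o -> e, u -> i / F C0 _: fires at position(s) 7: ovoelli
4. e -> o, i -> u / B C0 _: fires at position(s) 4: ovoolli
surface: ovoolli

cell CASE=ol, SUR=ak:
underlying: uv-feel-de
1. f -> v, k -> g, t -> d / V _ V: no change
2. e -> o, i -> u / B C0 _: fires at position(s) 4: uvfoelde
3. o -> e, u -> i / F C0 _: no change
4. e -> o, i -> u / B C0 _: fires at position(s) 5: uvfoolde
surface: uvfoolde

cell CASE=fe, SUR=mi:
underlying: r-feel-lu
1. f -> v, k -> g, t -> d / V _ V: no change
2. e -> o, i -> u / B C0 _: no change
3. o -> e, u -> i / F C0 _: fires at position(s) 7: rfeelli
4. e -> o, i -> u / B C0 _: no change
surface: rfeelli

cell CASE=ol, SUR=so:
underlying: te-feel-de
1. f -> v, k -> g, t -> d / V _ V: fires at position(s) 3: teveelde
2. e -> o, i -> u / B C0 _: no change
3. o -> e, u -> i / F C0 _: no change
4. e -> o, i -> u / B C0 _: no change
surface: teveelde

cell CASE=ol, SUR=fe:
underlying: o-feel-de
1. f -> v, k -> g, t -> d / V _ V: fires at position(s) 2: oveelde
2. e -> o, i -> u / B C0 _: fires at position(s) 3: ovoelde
3. o -> e, u -> i / F C0 _: no change
4. e -> o, i -> u / B C0 _: fires at position(s) 4: ovoolde
surface: ovoolde


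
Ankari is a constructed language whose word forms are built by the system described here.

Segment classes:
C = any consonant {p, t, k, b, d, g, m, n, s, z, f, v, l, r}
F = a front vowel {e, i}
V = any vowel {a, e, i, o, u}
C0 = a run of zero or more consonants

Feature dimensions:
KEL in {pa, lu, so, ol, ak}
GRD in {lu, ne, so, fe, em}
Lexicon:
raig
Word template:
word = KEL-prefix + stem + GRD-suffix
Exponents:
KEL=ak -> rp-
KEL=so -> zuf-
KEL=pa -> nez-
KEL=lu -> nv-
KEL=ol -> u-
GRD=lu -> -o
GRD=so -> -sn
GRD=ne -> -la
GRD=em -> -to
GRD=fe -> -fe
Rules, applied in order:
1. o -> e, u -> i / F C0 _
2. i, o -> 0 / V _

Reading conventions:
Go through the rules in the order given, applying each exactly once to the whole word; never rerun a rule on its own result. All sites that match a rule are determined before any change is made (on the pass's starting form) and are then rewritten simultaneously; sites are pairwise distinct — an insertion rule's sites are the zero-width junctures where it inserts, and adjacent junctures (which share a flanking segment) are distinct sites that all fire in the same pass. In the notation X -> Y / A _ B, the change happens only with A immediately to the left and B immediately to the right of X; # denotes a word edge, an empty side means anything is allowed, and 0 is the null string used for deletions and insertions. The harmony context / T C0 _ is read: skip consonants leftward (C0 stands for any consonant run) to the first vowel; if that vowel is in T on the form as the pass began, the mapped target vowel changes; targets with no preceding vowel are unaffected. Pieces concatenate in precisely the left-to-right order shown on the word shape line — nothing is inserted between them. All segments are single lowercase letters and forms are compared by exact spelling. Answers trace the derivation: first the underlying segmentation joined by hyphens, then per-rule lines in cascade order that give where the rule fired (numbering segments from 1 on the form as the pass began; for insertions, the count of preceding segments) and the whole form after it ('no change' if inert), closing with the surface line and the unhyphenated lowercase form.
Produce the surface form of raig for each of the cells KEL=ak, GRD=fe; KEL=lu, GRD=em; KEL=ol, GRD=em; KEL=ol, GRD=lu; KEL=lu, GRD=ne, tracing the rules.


cell KEL=ak, GRD=fe:
underlying: rp-raig-fe
1. o -> e, u -> i / F C0 _: no change
2. i, o -> 0 / V _: fires at position(s) 5: rpragfe
surface: rpragfe

cell KEL=lu, GRD=em:
underlying: nv-raig-to
1. o -> e, u -> i / F C0 _: fires at position(s) 8: nvraigte
2. i, o -> 0 / V _: fires at position(s) 5: nvragte
surface: nvragte

cell KEL=ol, GRD=em:
underlying: u-raig-to
1. o -> e, u -> i / F C0 _: fires at position(s) 7: uraigte
2. i, o -> 0 / V _: fires at position(s) 4: uragte
surface: uragte

cell KEL=ol, GRD=lu:
underlying: u-raig-o
1. o -> e, u -> i / F C0 _: fires at position(s) 6: uraige
2. i, o -> 0 / V _: fires at position(s) 4: urage
surface: urage

cell KEL=lu, GRD=ne:
underlying: nv-raig-la
1. o -> e, u -> i / F C0 _: no change
2. i, o -> 0 / V _: fires at position(s) 5: nvragla
surface: nvragla


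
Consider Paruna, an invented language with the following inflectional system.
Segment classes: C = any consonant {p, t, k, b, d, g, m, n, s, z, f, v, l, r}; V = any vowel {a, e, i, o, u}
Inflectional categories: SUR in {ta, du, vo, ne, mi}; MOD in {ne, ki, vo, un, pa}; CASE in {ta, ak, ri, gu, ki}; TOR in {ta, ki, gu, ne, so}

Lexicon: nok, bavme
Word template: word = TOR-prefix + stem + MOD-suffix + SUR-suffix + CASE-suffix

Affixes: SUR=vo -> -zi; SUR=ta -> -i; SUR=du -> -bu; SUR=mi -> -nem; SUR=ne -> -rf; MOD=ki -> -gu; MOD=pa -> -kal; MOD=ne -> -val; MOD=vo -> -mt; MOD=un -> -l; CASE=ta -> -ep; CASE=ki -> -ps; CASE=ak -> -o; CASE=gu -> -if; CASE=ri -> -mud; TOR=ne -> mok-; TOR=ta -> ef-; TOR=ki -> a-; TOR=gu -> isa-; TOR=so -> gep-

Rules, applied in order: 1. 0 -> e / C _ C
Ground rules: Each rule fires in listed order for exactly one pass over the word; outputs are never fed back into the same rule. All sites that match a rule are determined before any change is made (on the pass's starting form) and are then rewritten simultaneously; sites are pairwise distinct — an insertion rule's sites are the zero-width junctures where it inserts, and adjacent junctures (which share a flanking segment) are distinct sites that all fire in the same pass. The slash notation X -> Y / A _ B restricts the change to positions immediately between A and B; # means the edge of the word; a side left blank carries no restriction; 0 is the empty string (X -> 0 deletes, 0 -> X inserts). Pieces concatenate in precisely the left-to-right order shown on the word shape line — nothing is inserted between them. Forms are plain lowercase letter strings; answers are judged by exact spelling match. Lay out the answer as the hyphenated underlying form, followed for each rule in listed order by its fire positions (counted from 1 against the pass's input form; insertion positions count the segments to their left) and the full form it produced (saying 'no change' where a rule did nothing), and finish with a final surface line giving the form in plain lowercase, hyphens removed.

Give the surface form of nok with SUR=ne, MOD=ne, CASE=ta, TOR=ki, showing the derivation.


underlying: a-nok-val-rf-ep
1. 0 -> e / C _ C: inserts after position(s) 4, 7, 8: anokevalerefep
surface: anokevalerefep


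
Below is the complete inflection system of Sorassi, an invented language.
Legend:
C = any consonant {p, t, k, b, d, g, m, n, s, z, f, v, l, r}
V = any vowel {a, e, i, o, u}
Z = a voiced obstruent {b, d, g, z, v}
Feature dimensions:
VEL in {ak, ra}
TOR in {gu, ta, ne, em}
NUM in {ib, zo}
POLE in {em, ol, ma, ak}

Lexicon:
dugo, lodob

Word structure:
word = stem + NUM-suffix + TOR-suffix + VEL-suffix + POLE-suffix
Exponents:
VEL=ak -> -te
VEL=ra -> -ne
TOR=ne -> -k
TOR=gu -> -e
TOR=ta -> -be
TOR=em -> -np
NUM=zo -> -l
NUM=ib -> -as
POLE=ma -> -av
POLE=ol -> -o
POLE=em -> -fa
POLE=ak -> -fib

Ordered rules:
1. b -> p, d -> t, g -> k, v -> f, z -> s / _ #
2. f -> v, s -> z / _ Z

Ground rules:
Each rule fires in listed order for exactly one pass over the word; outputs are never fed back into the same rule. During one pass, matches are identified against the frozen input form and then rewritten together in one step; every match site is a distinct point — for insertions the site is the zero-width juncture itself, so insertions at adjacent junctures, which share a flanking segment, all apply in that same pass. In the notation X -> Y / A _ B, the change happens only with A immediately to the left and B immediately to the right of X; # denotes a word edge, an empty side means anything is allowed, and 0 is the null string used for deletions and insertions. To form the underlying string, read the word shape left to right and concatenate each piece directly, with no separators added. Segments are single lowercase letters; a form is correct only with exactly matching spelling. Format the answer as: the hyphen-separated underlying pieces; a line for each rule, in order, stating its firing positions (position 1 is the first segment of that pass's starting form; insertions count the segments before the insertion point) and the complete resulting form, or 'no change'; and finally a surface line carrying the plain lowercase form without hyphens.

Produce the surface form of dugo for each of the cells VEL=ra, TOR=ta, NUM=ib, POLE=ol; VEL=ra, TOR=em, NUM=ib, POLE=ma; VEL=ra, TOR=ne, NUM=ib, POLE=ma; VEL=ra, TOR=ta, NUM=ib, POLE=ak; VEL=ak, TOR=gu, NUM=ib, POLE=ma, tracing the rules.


cell VEL=ra, TOR=ta, NUM=ib, POLE=ol:
underlying: dugo-as-be-ne-o
1. b -> p, d -> t, g -> k, v -> f, z -> s / _ #: no change
2. f -> v, s -> z / _ Z: fires at position(s) 6: dugoazbeneo
surface: dugoazbeneo

cell VEL=ra, TOR=em, NUM=ib, POLE=ma:
underlying: dugo-as-np-ne-av
1. b -> p, d -> t, g -> k, v -> f, z -> s / _ #: fires at position(s) 12: dugoasnpneaf
2. f -> v, s -> z / _ Z: no change
surface: dugoasnpneaf

cell VEL=ra, TOR=ne, NUM=ib, POLE=ma:
underlying: dugo-as-k-ne-av
1. b -> p, d -> t, g -> k, v -> f, z -> s / _ #: fires at position(s) 11: dugoaskneaf
2. f -> v, s -> z / _ Z: no change
surface: dugoaskneaf

cell VEL=ra, TOR=ta, NUM=ib, POLE=ak:
underlying: dugo-as-be-ne-fib
1. b -> p, d -> t, g -> k, v -> f, z -> s / _ #: fires at position(s) 13: dugoasbenefip
2. f -> v, s -> z / _ Z: fires at position(s) 6: dugoazbenefip
surface: dugoazbenefip

cell VEL=ak, TOR=gu, NUM=ib, POLE=ma:
underlying: dugo-as-e-te-av
1. b -> p, d -> t, g -> k, v -> f, z -> s / _ #: fires at position(s) 11: dugoaseteaf
2. f -> v, s -> z / _ Z: no change
surface: dugoaseteaf


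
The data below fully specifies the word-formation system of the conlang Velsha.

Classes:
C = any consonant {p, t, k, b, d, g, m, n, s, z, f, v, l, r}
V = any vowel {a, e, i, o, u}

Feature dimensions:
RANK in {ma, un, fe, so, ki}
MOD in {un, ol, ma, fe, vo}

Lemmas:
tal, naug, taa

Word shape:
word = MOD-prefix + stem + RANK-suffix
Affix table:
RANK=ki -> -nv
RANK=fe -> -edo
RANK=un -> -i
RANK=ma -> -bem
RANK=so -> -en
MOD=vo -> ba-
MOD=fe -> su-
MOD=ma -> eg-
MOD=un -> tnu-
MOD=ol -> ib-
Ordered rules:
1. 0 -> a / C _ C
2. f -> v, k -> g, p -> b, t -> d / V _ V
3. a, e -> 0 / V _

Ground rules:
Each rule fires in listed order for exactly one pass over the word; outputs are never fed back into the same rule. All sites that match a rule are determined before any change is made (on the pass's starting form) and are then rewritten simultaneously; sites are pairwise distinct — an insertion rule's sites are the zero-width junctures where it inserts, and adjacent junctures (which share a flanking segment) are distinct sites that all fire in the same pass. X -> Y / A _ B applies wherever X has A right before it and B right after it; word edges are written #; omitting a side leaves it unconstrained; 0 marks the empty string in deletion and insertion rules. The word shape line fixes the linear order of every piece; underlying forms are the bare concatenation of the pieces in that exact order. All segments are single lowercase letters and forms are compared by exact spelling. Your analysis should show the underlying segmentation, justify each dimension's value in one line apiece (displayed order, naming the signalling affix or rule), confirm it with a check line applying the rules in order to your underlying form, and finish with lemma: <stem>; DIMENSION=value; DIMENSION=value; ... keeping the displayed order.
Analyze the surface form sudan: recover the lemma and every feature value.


underlying: su-taa-en
RANK=so - signalled by the affix -en
MOD=fe - signalled by the affix su-
check: sutaaen -> sutaaen -> sudaaen -> sudan
lemma: taa; RANK=so; MOD=fe


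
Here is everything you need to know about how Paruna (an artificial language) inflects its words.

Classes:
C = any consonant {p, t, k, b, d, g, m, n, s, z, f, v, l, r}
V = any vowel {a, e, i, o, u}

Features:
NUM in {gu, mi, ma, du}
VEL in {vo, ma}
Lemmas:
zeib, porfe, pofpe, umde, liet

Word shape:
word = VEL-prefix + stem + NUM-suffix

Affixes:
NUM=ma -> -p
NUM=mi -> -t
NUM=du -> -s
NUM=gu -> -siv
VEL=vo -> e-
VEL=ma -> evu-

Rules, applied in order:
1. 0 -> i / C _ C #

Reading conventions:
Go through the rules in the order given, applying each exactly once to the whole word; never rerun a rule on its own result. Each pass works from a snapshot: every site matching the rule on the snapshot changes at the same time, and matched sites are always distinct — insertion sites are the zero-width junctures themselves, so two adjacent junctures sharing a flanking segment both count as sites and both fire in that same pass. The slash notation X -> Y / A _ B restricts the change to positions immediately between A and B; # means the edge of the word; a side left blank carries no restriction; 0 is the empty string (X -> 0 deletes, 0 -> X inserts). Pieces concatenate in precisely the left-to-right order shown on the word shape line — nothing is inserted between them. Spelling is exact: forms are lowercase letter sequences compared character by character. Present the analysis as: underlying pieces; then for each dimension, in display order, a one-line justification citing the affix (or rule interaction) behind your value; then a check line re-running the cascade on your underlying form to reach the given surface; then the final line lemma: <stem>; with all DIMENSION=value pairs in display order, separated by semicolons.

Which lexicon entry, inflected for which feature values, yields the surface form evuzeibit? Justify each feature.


underlying: evu-zeib-t
NUM=mi - signalled by the affix -t
VEL=ma - signalled by the affix evu-
check: evuzeibt -> evuzeibit
lemma: zeib; NUM=mi; VEL=ma


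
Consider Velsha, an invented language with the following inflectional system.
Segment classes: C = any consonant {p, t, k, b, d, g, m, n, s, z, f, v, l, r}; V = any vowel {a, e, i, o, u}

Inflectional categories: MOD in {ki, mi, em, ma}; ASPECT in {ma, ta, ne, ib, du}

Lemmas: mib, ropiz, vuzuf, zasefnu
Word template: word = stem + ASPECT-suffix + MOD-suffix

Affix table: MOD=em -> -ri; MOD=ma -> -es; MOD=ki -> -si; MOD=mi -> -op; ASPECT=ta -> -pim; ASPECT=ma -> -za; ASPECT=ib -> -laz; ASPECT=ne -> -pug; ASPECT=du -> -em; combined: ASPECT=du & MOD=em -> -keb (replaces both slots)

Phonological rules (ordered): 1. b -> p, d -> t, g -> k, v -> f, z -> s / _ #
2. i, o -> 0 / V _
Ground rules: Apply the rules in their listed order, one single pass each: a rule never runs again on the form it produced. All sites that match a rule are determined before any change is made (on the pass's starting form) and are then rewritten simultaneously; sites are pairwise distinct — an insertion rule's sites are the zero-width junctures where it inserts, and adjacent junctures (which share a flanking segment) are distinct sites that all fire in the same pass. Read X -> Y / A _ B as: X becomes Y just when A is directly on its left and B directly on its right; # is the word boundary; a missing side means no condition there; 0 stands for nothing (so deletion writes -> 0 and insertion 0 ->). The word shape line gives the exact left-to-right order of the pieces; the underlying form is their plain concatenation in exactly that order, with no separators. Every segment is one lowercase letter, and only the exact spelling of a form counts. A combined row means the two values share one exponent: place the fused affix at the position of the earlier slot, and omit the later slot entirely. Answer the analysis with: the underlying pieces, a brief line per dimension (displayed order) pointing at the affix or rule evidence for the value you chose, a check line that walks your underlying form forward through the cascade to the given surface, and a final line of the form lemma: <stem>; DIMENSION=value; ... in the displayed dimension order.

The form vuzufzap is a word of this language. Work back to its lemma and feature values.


underlying: vuzuf-za-op
MOD=mi - signalled by the affix -op
ASPECT=ma - signalled by the affix -za
check: vuzufzaop -> vuzufzaop -> vuzufzap
lemma: vuzuf; MOD=mi; ASPECT=ma


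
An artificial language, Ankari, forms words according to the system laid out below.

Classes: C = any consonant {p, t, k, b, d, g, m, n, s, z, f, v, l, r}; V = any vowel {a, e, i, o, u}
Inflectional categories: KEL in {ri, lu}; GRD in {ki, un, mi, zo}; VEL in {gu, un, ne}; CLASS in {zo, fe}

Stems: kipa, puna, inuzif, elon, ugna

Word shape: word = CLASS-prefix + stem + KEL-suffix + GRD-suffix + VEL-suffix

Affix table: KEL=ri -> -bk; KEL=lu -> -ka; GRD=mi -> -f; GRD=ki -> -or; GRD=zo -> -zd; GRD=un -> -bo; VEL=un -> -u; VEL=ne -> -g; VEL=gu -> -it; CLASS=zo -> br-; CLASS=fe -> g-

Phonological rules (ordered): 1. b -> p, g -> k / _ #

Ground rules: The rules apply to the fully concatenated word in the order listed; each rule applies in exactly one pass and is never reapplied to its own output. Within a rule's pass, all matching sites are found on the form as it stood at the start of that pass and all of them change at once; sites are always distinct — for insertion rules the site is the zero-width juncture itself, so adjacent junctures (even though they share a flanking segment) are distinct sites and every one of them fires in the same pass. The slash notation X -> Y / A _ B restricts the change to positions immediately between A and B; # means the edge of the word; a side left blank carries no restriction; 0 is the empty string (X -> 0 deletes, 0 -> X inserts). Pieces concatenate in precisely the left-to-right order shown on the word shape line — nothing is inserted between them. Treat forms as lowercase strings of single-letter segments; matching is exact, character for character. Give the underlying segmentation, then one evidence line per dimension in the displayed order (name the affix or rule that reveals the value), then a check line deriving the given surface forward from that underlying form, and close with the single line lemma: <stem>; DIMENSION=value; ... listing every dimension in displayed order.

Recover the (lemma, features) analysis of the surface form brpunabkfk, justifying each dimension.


underlying: br-puna-bk-f-g
KEL=ri - signalled by the affix -bk
GRD=mi - signalled by the affix -f
VEL=ne - signalled by the affix -g
CLASS=zo - signalled by the affix br-
check: brpunabkfg -> brpunabkfk
lemma: puna; KEL=ri; GRD=mi; VEL=ne; CLASS=zo


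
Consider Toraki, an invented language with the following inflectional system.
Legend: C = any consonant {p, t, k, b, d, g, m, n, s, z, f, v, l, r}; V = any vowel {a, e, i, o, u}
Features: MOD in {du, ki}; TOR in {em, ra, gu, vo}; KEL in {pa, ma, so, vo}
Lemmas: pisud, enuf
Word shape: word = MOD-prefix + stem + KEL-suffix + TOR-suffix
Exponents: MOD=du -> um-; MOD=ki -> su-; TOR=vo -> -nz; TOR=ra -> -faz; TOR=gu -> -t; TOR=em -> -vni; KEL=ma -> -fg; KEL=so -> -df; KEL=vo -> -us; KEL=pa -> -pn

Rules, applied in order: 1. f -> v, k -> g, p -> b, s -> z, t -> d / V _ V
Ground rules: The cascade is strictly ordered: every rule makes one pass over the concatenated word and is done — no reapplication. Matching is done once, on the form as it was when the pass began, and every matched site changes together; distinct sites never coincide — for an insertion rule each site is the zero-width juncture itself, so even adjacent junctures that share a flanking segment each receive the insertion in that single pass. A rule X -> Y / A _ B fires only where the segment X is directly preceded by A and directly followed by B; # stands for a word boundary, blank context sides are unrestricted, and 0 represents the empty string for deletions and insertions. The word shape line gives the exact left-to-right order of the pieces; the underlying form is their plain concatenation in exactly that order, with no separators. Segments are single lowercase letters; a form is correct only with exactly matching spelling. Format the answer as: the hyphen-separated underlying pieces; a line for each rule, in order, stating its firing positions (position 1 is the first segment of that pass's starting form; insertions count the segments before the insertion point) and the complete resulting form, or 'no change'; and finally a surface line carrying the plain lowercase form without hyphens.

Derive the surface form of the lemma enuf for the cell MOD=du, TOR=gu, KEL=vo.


underlying: um-enuf-us-t
1. f -> v, k -> g, p -> b, s -> z, t -> d / V _ V: fires at position(s) 6: umenuvust
surface: umenuvust


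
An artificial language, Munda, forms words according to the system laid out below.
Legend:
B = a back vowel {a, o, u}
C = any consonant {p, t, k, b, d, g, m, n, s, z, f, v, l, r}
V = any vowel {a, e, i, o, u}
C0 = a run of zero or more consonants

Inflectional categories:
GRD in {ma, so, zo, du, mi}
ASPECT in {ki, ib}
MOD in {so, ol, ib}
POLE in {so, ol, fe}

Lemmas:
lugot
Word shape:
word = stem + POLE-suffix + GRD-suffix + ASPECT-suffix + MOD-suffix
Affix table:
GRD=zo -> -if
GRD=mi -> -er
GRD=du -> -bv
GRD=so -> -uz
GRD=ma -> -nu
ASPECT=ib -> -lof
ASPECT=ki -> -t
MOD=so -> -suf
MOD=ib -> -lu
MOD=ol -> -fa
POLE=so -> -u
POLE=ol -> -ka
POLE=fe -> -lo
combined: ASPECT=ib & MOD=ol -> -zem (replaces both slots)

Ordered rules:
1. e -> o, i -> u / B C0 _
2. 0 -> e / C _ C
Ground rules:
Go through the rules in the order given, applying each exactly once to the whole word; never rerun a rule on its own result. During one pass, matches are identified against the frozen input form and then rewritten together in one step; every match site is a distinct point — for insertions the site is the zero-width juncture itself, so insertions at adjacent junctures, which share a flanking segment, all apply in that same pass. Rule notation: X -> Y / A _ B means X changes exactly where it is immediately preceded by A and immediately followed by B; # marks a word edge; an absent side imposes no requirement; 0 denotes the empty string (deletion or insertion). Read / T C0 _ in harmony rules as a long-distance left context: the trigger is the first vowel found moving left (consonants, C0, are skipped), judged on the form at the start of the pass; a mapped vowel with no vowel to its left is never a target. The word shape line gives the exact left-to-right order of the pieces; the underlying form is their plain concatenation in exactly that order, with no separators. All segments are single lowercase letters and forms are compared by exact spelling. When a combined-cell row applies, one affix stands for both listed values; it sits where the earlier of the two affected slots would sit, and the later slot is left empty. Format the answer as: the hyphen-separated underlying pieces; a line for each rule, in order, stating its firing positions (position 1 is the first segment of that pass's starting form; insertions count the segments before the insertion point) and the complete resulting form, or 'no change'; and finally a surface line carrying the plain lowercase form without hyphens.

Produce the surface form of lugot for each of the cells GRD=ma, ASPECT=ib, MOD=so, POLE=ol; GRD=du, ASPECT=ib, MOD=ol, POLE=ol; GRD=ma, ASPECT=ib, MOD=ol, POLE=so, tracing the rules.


cell GRD=ma, ASPECT=ib, MOD=so, POLE=ol:
underlying: lugot-ka-nu-lof-suf
1. e -> o, i -> u / B C0 _: no change
2. 0 -> e / C _ C: inserts after position(s) 5, 12: lugotekanulofesuf
surface: lugotekanulofesuf

cell GRD=du, ASPECT=ib, MOD=ol, POLE=ol:
underlying: lugot-ka-bv-zem
1. e -> o, i -> u / B C0 _: fires at position(s) 11: lugotkabvzom
2. 0 -> e / C _ C: inserts after position(s) 5, 8, 9: lugotekabevezom
surface: lugotekabevezom

cell GRD=ma, ASPECT=ib, MOD=ol, POLE=so:
underlying: lugot-u-nu-zem
1. e -> o, i -> u / B C0 _: fires at position(s) 10: lugotunuzom
2. 0 -> e / C _ C: no change
surface: lugotunuzom


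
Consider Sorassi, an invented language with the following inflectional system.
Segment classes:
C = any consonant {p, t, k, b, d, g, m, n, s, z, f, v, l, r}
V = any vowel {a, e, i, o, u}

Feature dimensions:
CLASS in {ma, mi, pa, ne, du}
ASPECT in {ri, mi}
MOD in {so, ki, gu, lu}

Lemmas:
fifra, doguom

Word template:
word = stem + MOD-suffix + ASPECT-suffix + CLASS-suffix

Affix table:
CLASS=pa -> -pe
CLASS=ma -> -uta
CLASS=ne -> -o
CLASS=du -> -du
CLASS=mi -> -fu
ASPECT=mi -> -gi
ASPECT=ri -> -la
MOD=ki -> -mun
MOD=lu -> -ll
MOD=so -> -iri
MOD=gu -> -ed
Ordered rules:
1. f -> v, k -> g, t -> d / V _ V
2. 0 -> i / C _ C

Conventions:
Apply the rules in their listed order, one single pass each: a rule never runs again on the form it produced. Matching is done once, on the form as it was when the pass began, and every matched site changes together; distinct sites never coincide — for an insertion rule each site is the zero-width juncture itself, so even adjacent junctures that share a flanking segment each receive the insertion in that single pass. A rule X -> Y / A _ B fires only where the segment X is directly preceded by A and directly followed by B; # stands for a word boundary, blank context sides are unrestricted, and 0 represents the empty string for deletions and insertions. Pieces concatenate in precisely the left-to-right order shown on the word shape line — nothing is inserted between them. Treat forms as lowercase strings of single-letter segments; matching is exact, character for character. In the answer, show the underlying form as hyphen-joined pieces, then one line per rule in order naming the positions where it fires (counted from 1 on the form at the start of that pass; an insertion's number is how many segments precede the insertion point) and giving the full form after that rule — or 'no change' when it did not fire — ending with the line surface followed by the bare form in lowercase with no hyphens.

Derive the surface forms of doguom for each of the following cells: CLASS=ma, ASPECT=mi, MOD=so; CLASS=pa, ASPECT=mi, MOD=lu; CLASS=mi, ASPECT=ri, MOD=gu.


cell CLASS=ma, ASPECT=mi, MOD=so:
underlying: doguom-iri-gi-uta
1. f -> v, k -> g, t -> d / V _ V: fires at position(s) 13: doguomirigiuda
2. 0 -> i / C _ C: no change
surface: doguomirigiuda

cell CLASS=pa, ASPECT=mi, MOD=lu:
underlying: doguom-ll-gi-pe
1. f -> v, k -> g, t -> d / V _ V: no change
2. 0 -> i / C _ C: inserts after position(s) 6, 7, 8: doguomililigipe
surface: doguomililigipe

cell CLASS=mi, ASPECT=ri, MOD=gu:
underlying: doguom-ed-la-fu
1. f -> v, k -> g, t -> d / V _ V: fires at position(s) 11: doguomedlavu
2. 0 -> i / C _ C: inserts after position(s) 8: doguomedilavu
surface: doguomedilavu
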